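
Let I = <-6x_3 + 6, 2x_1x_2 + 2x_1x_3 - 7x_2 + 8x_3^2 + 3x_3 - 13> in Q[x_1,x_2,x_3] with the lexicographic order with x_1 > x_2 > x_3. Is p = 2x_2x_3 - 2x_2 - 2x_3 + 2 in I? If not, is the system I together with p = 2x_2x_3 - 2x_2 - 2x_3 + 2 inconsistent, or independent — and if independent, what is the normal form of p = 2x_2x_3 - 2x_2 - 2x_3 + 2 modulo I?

2x_2x_3 - 2x_2 - 2x_3 + 2 lies in I (it reduces to 0).

First compute the reduced Gröbner basis of I by Buchberger's algorithm.
f_1 = -6x_3 + 6, LT = x_3.
f_2 = 2x_1x_2 + 2x_1x_3 - 7x_2 + 8x_3^2 + 3x_3 - 13, LT = x_1x_2.

S(f_1,f_2): leading monomials are coprime, so the S-polynomial reduces to 0 (Buchberger's first criterion).
Every S-polynomial of the final basis reduces to 0, so we have a Gröbner basis.
Inter-reduce: drop elements whose leading term is divisible by another's, tail-reduce, and make monic.
Reduced Gröbner basis: {x_1x_2 + x_1 - 7/2x_2 - 1, x_3 - 1}.
Label its elements g_1 = x_1x_2 + x_1 - 7/2x_2 - 1, g_2 = x_3 - 1.

Reduce p = 2x_2x_3 - 2x_2 - 2x_3 + 2 modulo G:
  leading term x_2x_3: subtract (2x_2)·g_2 from 2x_2x_3 - 2x_2 - 2x_3 + 2 → -2x_3 + 2
  leading term x_3: subtract (-2)·g_2 from -2x_3 + 2 → 0
  normal form = 0.
Since the normal form is 0, p ∈ I.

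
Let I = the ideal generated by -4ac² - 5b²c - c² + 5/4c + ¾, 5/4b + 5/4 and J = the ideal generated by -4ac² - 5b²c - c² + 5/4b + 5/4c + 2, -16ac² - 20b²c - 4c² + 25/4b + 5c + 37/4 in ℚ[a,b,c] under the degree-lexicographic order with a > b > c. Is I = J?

Yes, the ideals are equal.

Since reduced Gröbner bases are canonical representatives of ideals under a given ordering, it suffices to compute and compare them.
Buchberger on the first generating set:
f_1 = -4ac² - 5b²c - c² + 5/4c + ¾, LT = ac².
f_2 = 5/4b + 5/4, LT = b.

The S-polynomials (S(f_1,f_2)) all reduce to 0 modulo the current basis, so we have a Gröbner basis.
Inter-reduce: drop elements whose leading term is divisible by another's, tail-reduce, and make monic.
Reduced Gröbner basis: {ac² + ¼c² + 15/16c - 3/16, b + 1}.

Buchberger on the second generating set:
h_1 = -4ac² - 5b²c - c² + 5/4b + 5/4c + 2, LT = ac².
h_2 = -16ac² - 20b²c - 4c² + 25/4b + 5c + 37/4, LT = ac².

S(h_1,h_2): lcm = ac². S = 5/64b + 5/64.
  leading term b: no divisor's leading term divides it; move 5/64b to the remainder.
  leading term 1: no divisor's leading term divides it; move 5/64 to the remainder.
  remainder 5/64b + 5/64 ≠ 0; add k_3 = 5/64b + 5/64 to the basis.

The other S-polynomials (S(h_1,k_3), S(h_2,k_3)) all reduce to 0 modulo the current basis, so we have a Gröbner basis.
Inter-reduce: drop elements whose leading term is divisible by another's, tail-reduce, and make monic.
Reduced Gröbner basis: {ac² + ¼c² + 15/16c - 3/16, b + 1}.

These coincide, so the ideals are equal.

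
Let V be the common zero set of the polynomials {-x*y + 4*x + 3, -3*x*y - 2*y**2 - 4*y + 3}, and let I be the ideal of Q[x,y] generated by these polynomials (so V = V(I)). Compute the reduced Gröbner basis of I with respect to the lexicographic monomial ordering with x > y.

G = {x + 1/6*y**2 + 1/3*y + 1/2, y**3 - 2*y**2 - 5*y + 6}

f_1 = -x*y + 4*x + 3, LT = x*y.
f_2 = -3*x*y - 2*y**2 - 4*y + 3, LT = x*y.

S(f_1,f_2): lcm = x*y. S = -4*x - 2/3*y**2 - 4/3*y - 2.
  reduce S modulo (f_1, f_2):
  remainder -4*x - 2/3*y**2 - 4/3*y - 2 ≠ 0; add g_3 = -4*x - 2/3*y**2 - 4/3*y - 2 to the basis.

S(f_1,g_3): lcm = x*y. S = -4*x - 1/6*y**3 - 1/3*y**2 - 1/2*y - 3.
  reduce S modulo (f_1, f_2, g_3):
  remainder -1/6*y**3 + 1/3*y**2 + 5/6*y - 1 ≠ 0; add g_4 = -1/6*y**3 + 1/3*y**2 + 5/6*y - 1 to the basis.

The other S-polynomials (S(f_2,g_3), S(f_1,g_4), S(f_2,g_4), S(g_3,g_4)) all reduce to 0 modulo the current basis, so we have a Gröbner basis.
Inter-reduce: drop elements whose leading term is divisible by another's, tail-reduce, and make monic.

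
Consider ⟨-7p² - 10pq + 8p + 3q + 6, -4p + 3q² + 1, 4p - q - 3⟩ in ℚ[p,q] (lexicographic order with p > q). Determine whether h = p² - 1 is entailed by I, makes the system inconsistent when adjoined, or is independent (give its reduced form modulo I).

First compute the reduced Gröbner basis of I by Buchberger's algorithm.
f_1 = -7p² - 10pq + 8p + 3q + 6, LT = p².
f_2 = -4p + 3q² + 1, LT = p.
f_3 = 4p - q - 3, LT = p.

S(f_1,f_2): lcm = p². S = ¾pq² + 10/7pq - 25/28p - 3/7q - 6/7.
  reduce S modulo (f_1, f_2, f_3):
  remainder 9/16q⁴ + 15/14q³ - 27/56q² - 1/14q - 121/112 ≠ 0; add k_4 = 9/16q⁴ + 15/14q³ - 27/56q² - 1/14q - 121/112 to the basis.

S(f_1,f_3): lcm = p². S = 47/28pq - 11/28p - 3/7q - 6/7.
  reduce S modulo (f_1, f_2, f_3, k_4):
  remainder 141/112q³ - 33/112q² - 1/112q - 107/112 ≠ 0; add k_5 = 141/112q³ - 33/112q² - 1/112q - 107/112 to the basis.

S(f_2,f_3): lcm = p. S = -¾q² + ¼q + ½.
  reduce S modulo (f_1, f_2, f_3, k_4, k_5):
  remainder -¾q² + ¼q + ½ ≠ 0; add k_6 = -¾q² + ¼q + ½ to the basis.

S(k_4,k_5): lcm = q⁴. S = 2111/987q³ - 839/987q² + 1871/2961q - 121/63.
  reduce S modulo (f_1, f_2, f_3, k_4, k_5, k_6):
  remainder 1172/2209q - 1172/2209 ≠ 0; add k_7 = 1172/2209q - 1172/2209 to the basis.

The other S-polynomials (S(f_1,k_4), S(f_2,k_4), S(f_3,k_4), S(f_1,k_5), S(f_2,k_5), S(f_3,k_5), S(f_1,k_6), S(f_2,k_6), S(f_3,k_6), S(k_4,k_6), S(k_5,k_6), S(f_1,k_7), S(f_2,k_7), S(f_3,k_7), S(k_4,k_7), S(k_5,k_7), S(k_6,k_7)) all reduce to 0 modulo the current basis, so we have a Gröbner basis.
Inter-reduce: drop elements whose leading term is divisible by another's, tail-reduce, and make monic.
Reduced Gröbner basis: {p - 1, q - 1}.
Label its elements g_1 = p - 1, g_2 = q - 1.

Reduce h = p² - 1 modulo G:
  leading term p²: subtract (p)·g_1 from p² - 1 → p - 1
  leading term p: subtract (1)·g_1 from p - 1 → 0
  normal form = 0.
Since the normal form is 0, h ∈ I.

Ideal membership is decidable via reduction modulo a Gröbner basis.

p² - 1 lies in I (it reduces to 0).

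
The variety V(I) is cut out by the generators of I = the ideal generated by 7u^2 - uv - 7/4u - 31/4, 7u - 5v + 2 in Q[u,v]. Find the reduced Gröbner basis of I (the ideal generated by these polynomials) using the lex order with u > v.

G = {u - 5/7v + 2/7, v^2 - 107/80v - 187/80}

This is the nonlinear analogue of row-reducing a linear system.

f_1 = 7u^2 - uv - 7/4u - 31/4, LT = u^2.
f_2 = 7u - 5v + 2, LT = u.

S(f_1,f_2): lcm = u^2. S = 4/7uv - 15/28u - 31/28.
  reduce S modulo (f_1, f_2):
  remainder 20/49v^2 - 107/196v - 187/196 ≠ 0; add g_3 = 20/49v^2 - 107/196v - 187/196 to the basis.

The other S-polynomials (S(f_1,g_3), S(f_2,g_3)) all reduce to 0 modulo the current basis, so we have a Gröbner basis.
Inter-reduce: drop elements whose leading term is divisible by another's, tail-reduce, and make monic.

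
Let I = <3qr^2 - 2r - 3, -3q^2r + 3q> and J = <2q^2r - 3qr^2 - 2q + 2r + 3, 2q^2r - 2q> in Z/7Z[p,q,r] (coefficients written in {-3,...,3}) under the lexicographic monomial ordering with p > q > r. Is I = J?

Yes, the ideals are equal.

Equality of ideals is decidable: compute both reduced Gröbner bases (unique for the ordering) and check whether they agree.
Buchberger on the first generating set:
f_1 = 3qr^2 - 2r - 3, LT = qr^2.
f_2 = -3q^2r + 3q, LT = q^2r.

S(f_1,f_2): lcm = q^2r^2. S = -2qr - q.
  leading term qr: no divisor's leading term divides it; move -2qr to the remainder.
  leading term q: no divisor's leading term divides it; move -q to the remainder.
  remainder -2qr - q ≠ 0; add g_3 = -2qr - q to the basis.

S(f_1,g_3): lcm = qr^2. S = 3qr - 3r - 1.
  leading term qr: subtract (2)·g_3 from 3qr - 3r - 1 → 2q - 3r - 1
  leading term q: no divisor's leading term divides it; move 2q to the remainder.
  leading term r: no divisor's leading term divides it; move -3r to the remainder.
  leading term 1: no divisor's leading term divides it; move -1 to the remainder.
  remainder 2q - 3r - 1 ≠ 0; add g_4 = 2q - 3r - 1 to the basis.

S(f_1,g_4): lcm = qr^2. S = -2r^3 - 3r^2 - 3r - 1.
  leading term r^3: no divisor's leading term divides it; move -2r^3 to the remainder.
  leading term r^2: no divisor's leading term divides it; move -3r^2 to the remainder.
  leading term r: no divisor's leading term divides it; move -3r to the remainder.
  leading term 1: no divisor's leading term divides it; move -1 to the remainder.
  remainder -2r^3 - 3r^2 - 3r - 1 ≠ 0; add g_5 = -2r^3 - 3r^2 - 3r - 1 to the basis.

S(g_3,g_4): lcm = qr. S = -3q - 2r^2 - 3r.
  leading term q: subtract (2)·g_4 from -3q - 2r^2 - 3r → -2r^2 + 3r + 2
  leading term r^2: no divisor's leading term divides it; move -2r^2 to the remainder.
  leading term r: no divisor's leading term divides it; move 3r to the remainder.
  leading term 1: no divisor's leading term divides it; move 2 to the remainder.
  remainder -2r^2 + 3r + 2 ≠ 0; add g_6 = -2r^2 + 3r + 2 to the basis.

The other S-polynomials (S(f_2,g_3), S(f_2,g_4), S(f_1,g_5), S(f_2,g_5), S(g_3,g_5), S(g_4,g_5), S(f_1,g_6), S(f_2,g_6), S(g_3,g_6), S(g_4,g_6), S(g_5,g_6)) all reduce to 0 modulo the current basis, so we have a Gröbner basis.
Inter-reduce: drop elements whose leading term is divisible by another's, tail-reduce, and make monic.
Reduced Gröbner basis: {q + 2r + 3, r^2 + 2r - 1}.

Buchberger on the second generating set:
h_1 = 2q^2r - 3qr^2 - 2q + 2r + 3, LT = q^2r.
h_2 = 2q^2r - 2q, LT = q^2r.

S(h_1,h_2): lcm = q^2r. S = 2qr^2 + r - 2.
  leading term qr^2: no divisor's leading term divides it; move 2qr^2 to the remainder.
  leading term r: no divisor's leading term divides it; move r to the remainder.
  leading term 1: no divisor's leading term divides it; move -2 to the remainder.
  remainder 2qr^2 + r - 2 ≠ 0; add k_3 = 2qr^2 + r - 2 to the basis.

S(h_1,k_3): lcm = q^2r^2. S = 2qr^3 + 2qr + q + r^2 - 2r.
  leading term qr^3: subtract (r)·k_3 from 2qr^3 + 2qr + q + r^2 - 2r → 2qr + q
  leading term qr: no divisor's leading term divides it; move 2qr to the remainder.
  leading term q: no divisor's leading term divides it; move q to the remainder.
  remainder 2qr + q ≠ 0; add k_4 = 2qr + q to the basis.

S(h_1,k_4): lcm = q^2r. S = 3q^2 + 2qr^2 - q + r - 2.
  leading term q^2: no divisor's leading term divides it; move 3q^2 to the remainder.
  leading term qr^2: subtract (1)·k_3 from 2qr^2 - q + r - 2 → -q
  leading term q: no divisor's leading term divides it; move -q to the remainder.
  remainder 3q^2 - q ≠ 0; add k_5 = 3q^2 - q to the basis.

S(k_3,k_4): lcm = qr^2. S = 3qr - 3r - 1.
  leading term qr: subtract (-2)·k_4 from 3qr - 3r - 1 → 2q - 3r - 1
  leading term q: no divisor's leading term divides it; move 2q to the remainder.
  leading term r: no divisor's leading term divides it; move -3r to the remainder.
  leading term 1: no divisor's leading term divides it; move -1 to the remainder.
  remainder 2q - 3r - 1 ≠ 0; add k_6 = 2q - 3r - 1 to the basis.

S(k_3,k_6): lcm = qr^2. S = -2r^3 - 3r^2 - 3r - 1.
  leading term r^3: no divisor's leading term divides it; move -2r^3 to the remainder.
  leading term r^2: no divisor's leading term divides it; move -3r^2 to the remainder.
  leading term r: no divisor's leading term divides it; move -3r to the remainder.
  leading term 1: no divisor's leading term divides it; move -1 to the remainder.
  remainder -2r^3 - 3r^2 - 3r - 1 ≠ 0; add k_7 = -2r^3 - 3r^2 - 3r - 1 to the basis.

S(k_4,k_6): lcm = qr. S = -3q - 2r^2 - 3r.
  leading term q: subtract (2)·k_6 from -3q - 2r^2 - 3r → -2r^2 + 3r + 2
  leading term r^2: no divisor's leading term divides it; move -2r^2 to the remainder.
  leading term r: no divisor's leading term divides it; move 3r to the remainder.
  leading term 1: no divisor's leading term divides it; move 2 to the remainder.
  remainder -2r^2 + 3r + 2 ≠ 0; add k_8 = -2r^2 + 3r + 2 to the basis.

The other S-polynomials (S(h_2,k_3), S(h_2,k_4), S(h_1,k_5), S(h_2,k_5), S(k_3,k_5), S(k_4,k_5), S(h_1,k_6), S(h_2,k_6), S(k_5,k_6), S(h_1,k_7), S(h_2,k_7), S(k_3,k_7), S(k_4,k_7), S(k_5,k_7), S(k_6,k_7), S(h_1,k_8), S(h_2,k_8), S(k_3,k_8), S(k_4,k_8), S(k_5,k_8), S(k_6,k_8), S(k_7,k_8)) all reduce to 0 modulo the current basis, so we have a Gröbner basis.
Inter-reduce: drop elements whose leading term is divisible by another's, tail-reduce, and make monic.
Reduced Gröbner basis: {q + 2r + 3, r^2 + 2r - 1}.

The two bases agree; hence the ideals are identical.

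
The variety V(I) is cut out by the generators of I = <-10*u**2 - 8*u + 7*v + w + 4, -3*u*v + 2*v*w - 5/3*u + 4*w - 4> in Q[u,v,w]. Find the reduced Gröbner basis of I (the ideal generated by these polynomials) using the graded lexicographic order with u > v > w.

G = {v*w**2 + 13/6*u*w - 63/40*v**2 + 39/40*v*w + 2*w**2 - 3*u - 71/40*v + 11/40*w - 29/10, u**2 + 4/5*u - 7/10*v - 1/10*w - 2/5, u*v - 2/3*v*w + 5/9*u - 4/3*w + 4/3}

f_1 = -10*u**2 - 8*u + 7*v + w + 4, LT = u**2.
f_2 = -3*u*v + 2*v*w - 5/3*u + 4*w - 4, LT = u*v.

S(f_1,f_2): lcm = u**2*v. S = 2/3*u*v*w - 5/9*u**2 + 4/5*u*v + 4/3*u*w - 7/10*v**2 - 1/10*v*w - 4/3*u - 2/5*v.
  leading term u*v*w: subtract (-2/9*w)·f_2 from 2/3*u*v*w - 5/9*u**2 + 4/5*u*v + 4/3*u*w - 7/10*v**2 - 1/10*v*w - 4/3*u - 2/5*v → 4/9*v*w**2 - 5/9*u**2 + 4/5*u*v + 26/27*u*w - 7/10*v**2 - 1/10*v*w + 8/9*w**2 - 4/3*u - 2/5*v - 8/9*w
  leading term v*w**2: no divisor's leading term divides it; move 4/9*v*w**2 to the remainder.
  leading term u**2: subtract (1/18)·f_1 from -5/9*u**2 + 4/5*u*v + 26/27*u*w - 7/10*v**2 - 1/10*v*w + 8/9*w**2 - 4/3*u - 2/5*v - 8/9*w → 4/5*u*v + 26/27*u*w - 7/10*v**2 - 1/10*v*w + 8/9*w**2 - 8/9*u - 71/90*v - 17/18*w - 2/9
  leading term u*v: subtract (-4/15)·f_2 from 4/5*u*v + 26/27*u*w - 7/10*v**2 - 1/10*v*w + 8/9*w**2 - 8/9*u - 71/90*v - 17/18*w - 2/9 → 26/27*u*w - 7/10*v**2 + 13/30*v*w + 8/9*w**2 - 4/3*u - 71/90*v + 11/90*w - 58/45
  leading term u*w: no divisor's leading term divides it; move 26/27*u*w to the remainder.
  leading term v**2: no divisor's leading term divides it; move -7/10*v**2 to the remainder.
  leading term v*w: no divisor's leading term divides it; move 13/30*v*w to the remainder.
  leading term w**2: no divisor's leading term divides it; move 8/9*w**2 to the remainder.
  leading term u: no divisor's leading term divides it; move -4/3*u to the remainder.
  leading term v: no divisor's leading term divides it; move -71/90*v to the remainder.
  leading term w: no divisor's leading term divides it; move 11/90*w to the remainder.
  leading term 1: no divisor's leading term divides it; move -58/45 to the remainder.
  remainder 4/9*v*w**2 + 26/27*u*w - 7/10*v**2 + 13/30*v*w + 8/9*w**2 - 4/3*u - 71/90*v + 11/90*w - 58/45 ≠ 0; add g_3 = 4/9*v*w**2 + 26/27*u*w - 7/10*v**2 + 13/30*v*w + 8/9*w**2 - 4/3*u - 71/90*v + 11/90*w - 58/45 to the basis.

The other S-polynomials (S(f_1,g_3), S(f_2,g_3)) all reduce to 0 modulo the current basis, so we have a Gröbner basis.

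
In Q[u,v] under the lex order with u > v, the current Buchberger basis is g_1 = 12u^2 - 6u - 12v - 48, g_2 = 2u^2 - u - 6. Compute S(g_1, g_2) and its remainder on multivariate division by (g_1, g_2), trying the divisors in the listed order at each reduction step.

lcm(LM(g_1), LM(g_2)) = u^2.
S = (lcm/LT(g_1))·g_1 − (lcm/LT(g_2))·g_2 = -v - 1.
Reduce S modulo (g_1, g_2) in that order:
  leading term v: no divisor's leading term divides it; move -v to the remainder.
  leading term 1: no divisor's leading term divides it; move -1 to the remainder.
The remainder -v - 1 is nonzero, so it would be added as the next basis element.
This is the inner loop of Buchberger's algorithm — each nonzero remainder becomes a new basis element.

S(g_1, g_2) = -v - 1; remainder on division = -v - 1.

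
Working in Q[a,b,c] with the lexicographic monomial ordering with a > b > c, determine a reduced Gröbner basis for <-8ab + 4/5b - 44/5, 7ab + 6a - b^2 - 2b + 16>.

Buchberger's algorithm terminates because the ascending chain of leading-term ideals stabilizes.

f_1 = -8ab + 4/5b - 44/5, LT = ab.
f_2 = 7ab + 6a - b^2 - 2b + 16, LT = ab.

S(f_1,f_2): lcm = ab. S = -6/7a + 1/7b^2 + 13/70b - 83/70.
  reduce S modulo (f_1, f_2):
  remainder -6/7a + 1/7b^2 + 13/70b - 83/70 ≠ 0; add g_3 = -6/7a + 1/7b^2 + 13/70b - 83/70 to the basis.

S(f_1,g_3): lcm = ab. S = 1/6b^3 + 13/60b^2 - 89/60b + 11/10.
  reduce S modulo (f_1, f_2, g_3):
  remainder 1/6b^3 + 13/60b^2 - 89/60b + 11/10 ≠ 0; add g_4 = 1/6b^3 + 13/60b^2 - 89/60b + 11/10 to the basis.

The other S-polynomials (S(f_2,g_3), S(f_1,g_4), S(f_2,g_4), S(g_3,g_4)) all reduce to 0 modulo the current basis, so we have a Gröbner basis.
Inter-reduce: drop elements whose leading term is divisible by another's, tail-reduce, and make monic.

G = {a - 1/6b^2 - 13/60b + 83/60, b^3 + 13/10b^2 - 89/10b + 33/5}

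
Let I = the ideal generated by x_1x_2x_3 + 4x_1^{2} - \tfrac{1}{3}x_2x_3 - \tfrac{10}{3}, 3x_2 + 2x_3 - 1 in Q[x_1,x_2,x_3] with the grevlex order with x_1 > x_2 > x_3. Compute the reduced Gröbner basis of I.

G = {x_1x_3^{2} - 6x_1^{2} - \tfrac{1}{2}x_1x_3 - \tfrac{1}{3}x_3^{2} + \tfrac{1}{6}x_3 + 5, x_2 + \tfrac{2}{3}x_3 - \tfrac{1}{3}}

Buchberger's algorithm terminates because the ascending chain of leading-term ideals stabilizes.

f_1 = x_1x_2x_3 + 4x_1^{2} - \tfrac{1}{3}x_2x_3 - \tfrac{10}{3}, LT = x_1x_2x_3.
f_2 = 3x_2 + 2x_3 - 1, LT = x_2.

S(f_1,f_2): lcm = x_1x_2x_3. S = -\tfrac{2}{3}x_1x_3^{2} + 4x_1^{2} + \tfrac{1}{3}x_1x_3 - \tfrac{1}{3}x_2x_3 - \tfrac{10}{3}.
  leading term x_1x_3^{2}: no divisor's leading term divides it; move -\tfrac{2}{3}x_1x_3^{2} to the remainder.
  leading term x_1^{2}: no divisor's leading term divides it; move 4x_1^{2} to the remainder.
  leading term x_1x_3: no divisor's leading term divides it; move \tfrac{1}{3}x_1x_3 to the remainder.
  leading term x_2x_3: subtract (-\tfrac{1}{9}x_3)·f_2 from -\tfrac{1}{3}x_2x_3 - \tfrac{10}{3} → \tfrac{2}{9}x_3^{2} - \tfrac{1}{9}x_3 - \tfrac{10}{3}
  leading term x_3^{2}: no divisor's leading term divides it; move \tfrac{2}{9}x_3^{2} to the remainder.
  leading term x_3: no divisor's leading term divides it; move -\tfrac{1}{9}x_3 to the remainder.
  leading term 1: no divisor's leading term divides it; move -\tfrac{10}{3} to the remainder.
  remainder -\tfrac{2}{3}x_1x_3^{2} + 4x_1^{2} + \tfrac{1}{3}x_1x_3 + \tfrac{2}{9}x_3^{2} - \tfrac{1}{9}x_3 - \tfrac{10}{3} ≠ 0; add g_3 = -\tfrac{2}{3}x_1x_3^{2} + 4x_1^{2} + \tfrac{1}{3}x_1x_3 + \tfrac{2}{9}x_3^{2} - \tfrac{1}{9}x_3 - \tfrac{10}{3} to the basis.

S(f_1,g_3): lcm = x_1x_2x_3^{2}. S = 6x_1^{2}x_2 + 4x_1^{2}x_3 + \tfrac{1}{2}x_1x_2x_3 - \tfrac{1}{6}x_2x_3 - 5x_2 - \tfrac{10}{3}x_3.
  leading term x_1^{2}x_2: subtract (2x_1^{2})·f_2 from 6x_1^{2}x_2 + 4x_1^{2}x_3 + \tfrac{1}{2}x_1x_2x_3 - \tfrac{1}{6}x_2x_3 - 5x_2 - \tfrac{10}{3}x_3 → \tfrac{1}{2}x_1x_2x_3 + 2x_1^{2} - \tfrac{1}{6}x_2x_3 - 5x_2 - \tfrac{10}{3}x_3
  leading term x_1x_2x_3: subtract (\tfrac{1}{2})·f_1 from \tfrac{1}{2}x_1x_2x_3 + 2x_1^{2} - \tfrac{1}{6}x_2x_3 - 5x_2 - \tfrac{10}{3}x_3 → -5x_2 - \tfrac{10}{3}x_3 + \tfrac{5}{3}
  leading term x_2: subtract (-\tfrac{5}{3})·f_2 from -5x_2 - \tfrac{10}{3}x_3 + \tfrac{5}{3} → 0
  remainder 0.

S(f_2,g_3): leading monomials are coprime, so the S-polynomial reduces to 0 (Buchberger's first criterion).
Every S-polynomial of the final basis reduces to 0, so we have a Gröbner basis.
Inter-reduce: drop elements whose leading term is divisible by another's, tail-reduce, and make monic.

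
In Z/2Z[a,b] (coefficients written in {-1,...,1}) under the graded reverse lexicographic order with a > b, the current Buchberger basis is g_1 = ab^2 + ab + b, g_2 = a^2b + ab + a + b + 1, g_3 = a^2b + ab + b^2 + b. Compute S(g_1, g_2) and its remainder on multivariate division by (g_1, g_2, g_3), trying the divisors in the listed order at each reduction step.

lcm(LM(g_1), LM(g_2)) = a^2b^2.
S = (lcm/LT(g_1))·g_1 − (lcm/LT(g_2))·g_2 = a^2b + ab^2 + b^2 + b.
Reduce S modulo (g_1, g_2, g_3) in that order:
  leading term a^2b: subtract (1)·g_2 from a^2b + ab^2 + b^2 + b → ab^2 + ab + b^2 + a + 1
  leading term ab^2: subtract (1)·g_1 from ab^2 + ab + b^2 + a + 1 → b^2 + a + b + 1
  leading term b^2: no divisor's leading term divides it; move b^2 to the remainder.
  leading term a: no divisor's leading term divides it; move a to the remainder.
  leading term b: no divisor's leading term divides it; move b to the remainder.
  leading term 1: no divisor's leading term divides it; move 1 to the remainder.
The remainder b^2 + a + b + 1 is nonzero, so it would be added as the next basis element.
This is the inner loop of Buchberger's algorithm — each nonzero remainder becomes a new basis element.

S(g_1, g_2) = a^2b + ab^2 + b^2 + b; remainder on division = b^2 + a + b + 1.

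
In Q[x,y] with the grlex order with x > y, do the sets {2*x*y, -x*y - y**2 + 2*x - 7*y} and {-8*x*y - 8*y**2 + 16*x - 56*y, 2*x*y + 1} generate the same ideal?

No, the ideals differ.

Since reduced Gröbner bases are canonical representatives of ideals under a given ordering, it suffices to compute and compare them.
Buchberger on the first generating set:
f_1 = 2*x*y, LT = x*y.
f_2 = -x*y - y**2 + 2*x - 7*y, LT = x*y.

S(f_1,f_2): lcm = x*y. S = -y**2 + 2*x - 7*y.
  reduce S modulo (f_1, f_2):
  remainder -y**2 + 2*x - 7*y ≠ 0; add g_3 = -y**2 + 2*x - 7*y to the basis.

S(f_1,g_3): lcm = x*y**2. S = 2*x**2 - 7*x*y.
  reduce S modulo (f_1, f_2, g_3):
  remainder 2*x**2 ≠ 0; add g_4 = 2*x**2 to the basis.

The other S-polynomials (S(f_2,g_3), S(f_1,g_4), S(f_2,g_4), S(g_3,g_4)) all reduce to 0 modulo the current basis, so we have a Gröbner basis.
Inter-reduce: drop elements whose leading term is divisible by another's, tail-reduce, and make monic.
Reduced Gröbner basis: {x**2, x*y, y**2 - 2*x + 7*y}.

Buchberger on the second generating set:
h_1 = -8*x*y - 8*y**2 + 16*x - 56*y, LT = x*y.
h_2 = 2*x*y + 1, LT = x*y.

S(h_1,h_2): lcm = x*y. S = y**2 - 2*x + 7*y - 1/2.
  reduce S modulo (h_1, h_2):
  remainder y**2 - 2*x + 7*y - 1/2 ≠ 0; add k_3 = y**2 - 2*x + 7*y - 1/2 to the basis.

S(h_1,k_3): lcm = x*y**2. S = y**3 + 2*x**2 - 9*x*y + 7*y**2 + 1/2*x.
  reduce S modulo (h_1, h_2, k_3):
  remainder 2*x**2 + 1/2*x + 1/2*y + 7/2 ≠ 0; add k_4 = 2*x**2 + 1/2*x + 1/2*y + 7/2 to the basis.

The other S-polynomials (S(h_2,k_3), S(h_1,k_4), S(h_2,k_4), S(k_3,k_4)) all reduce to 0 modulo the current basis, so we have a Gröbner basis.
Inter-reduce: drop elements whose leading term is divisible by another's, tail-reduce, and make monic.
Reduced Gröbner basis: {x**2 + 1/4*x + 1/4*y + 7/4, x*y + 1/2, y**2 - 2*x + 7*y - 1/2}.

The bases are distinct; the ideals are different.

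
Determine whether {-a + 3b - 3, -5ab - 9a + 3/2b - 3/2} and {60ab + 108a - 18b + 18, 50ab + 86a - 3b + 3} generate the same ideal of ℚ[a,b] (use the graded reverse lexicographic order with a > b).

Since reduced Gröbner bases are canonical representatives of ideals under a given ordering, it suffices to compute and compare them.
Buchberger on the first generating set:
f_1 = -a + 3b - 3, LT = a.
f_2 = -5ab - 9a + 3/2b - 3/2, LT = ab.

S(f_1,f_2): lcm = ab. S = -3b² - 9/5a + 33/10b - 3/10.
  leading term b²: no divisor's leading term divides it; move -3b² to the remainder.
  leading term a: subtract (9/5)·f_1 from -9/5a + 33/10b - 3/10 → -21/10b + 51/10
  leading term b: no divisor's leading term divides it; move -21/10b to the remainder.
  leading term 1: no divisor's leading term divides it; move 51/10 to the remainder.
  remainder -3b² - 21/10b + 51/10 ≠ 0; add g_3 = -3b² - 21/10b + 51/10 to the basis.

The other S-polynomials (S(f_1,g_3), S(f_2,g_3)) all reduce to 0 modulo the current basis, so we have a Gröbner basis.
Inter-reduce: drop elements whose leading term is divisible by another's, tail-reduce, and make monic.
Reduced Gröbner basis: {b² + 7/10b - 17/10, a - 3b + 3}.

Buchberger on the second generating set:
h_1 = 60ab + 108a - 18b + 18, LT = ab.
h_2 = 50ab + 86a - 3b + 3, LT = ab.

S(h_1,h_2): lcm = ab. S = 2/25a - 6/25b + 6/25.
  leading term a: no divisor's leading term divides it; move 2/25a to the remainder.
  leading term b: no divisor's leading term divides it; move -6/25b to the remainder.
  leading term 1: no divisor's leading term divides it; move 6/25 to the remainder.
  remainder 2/25a - 6/25b + 6/25 ≠ 0; add k_3 = 2/25a - 6/25b + 6/25 to the basis.

S(h_1,k_3): lcm = ab. S = 3b² + 9/5a - 33/10b + 3/10.
  leading term b²: no divisor's leading term divides it; move 3b² to the remainder.
  leading term a: subtract (45/2)·k_3 from 9/5a - 33/10b + 3/10 → 21/10b - 51/10
  leading term b: no divisor's leading term divides it; move 21/10b to the remainder.
  leading term 1: no divisor's leading term divides it; move -51/10 to the remainder.
  remainder 3b² + 21/10b - 51/10 ≠ 0; add k_4 = 3b² + 21/10b - 51/10 to the basis.

The other S-polynomials (S(h_2,k_3), S(h_1,k_4), S(h_2,k_4), S(k_3,k_4)) all reduce to 0 modulo the current basis, so we have a Gröbner basis.
Inter-reduce: drop elements whose leading term is divisible by another's, tail-reduce, and make monic.
Reduced Gröbner basis: {b² + 7/10b - 17/10, a - 3b + 3}.

These coincide, so the ideals are equal.

Yes, the ideals are equal.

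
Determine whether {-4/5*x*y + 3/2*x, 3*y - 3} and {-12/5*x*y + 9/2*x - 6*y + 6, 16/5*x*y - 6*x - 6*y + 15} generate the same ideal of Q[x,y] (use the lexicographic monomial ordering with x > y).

No, the ideals differ.

Since reduced Gröbner bases are canonical representatives of ideals under a given ordering, it suffices to compute and compare them.
Buchberger on the first generating set:
f_1 = -4/5*x*y + 3/2*x, LT = x*y.
f_2 = 3*y - 3, LT = y.

S(f_1,f_2): lcm = x*y. S = -7/8*x.
  reduce S modulo (f_1, f_2):
  remainder -7/8*x ≠ 0; add g_3 = -7/8*x to the basis.

The other S-polynomials (S(f_1,g_3), S(f_2,g_3)) all reduce to 0 modulo the current basis, so we have a Gröbner basis.
Inter-reduce: drop elements whose leading term is divisible by another's, tail-reduce, and make monic.
Reduced Gröbner basis: {x, y - 1}.

Buchberger on the second generating set:
h_1 = -12/5*x*y + 9/2*x - 6*y + 6, LT = x*y.
h_2 = 16/5*x*y - 6*x - 6*y + 15, LT = x*y.

S(h_1,h_2): lcm = x*y. S = 35/8*y - 115/16.
  reduce S modulo (h_1, h_2):
  remainder 35/8*y - 115/16 ≠ 0; add k_3 = 35/8*y - 115/16 to the basis.

S(h_1,k_3): lcm = x*y. S = -13/56*x + 5/2*y - 5/2.
  reduce S modulo (h_1, h_2, k_3):
  remainder -13/56*x + 45/28 ≠ 0; add k_4 = -13/56*x + 45/28 to the basis.

The other S-polynomials (S(h_2,k_3), S(h_1,k_4), S(h_2,k_4), S(k_3,k_4)) all reduce to 0 modulo the current basis, so we have a Gröbner basis.
Inter-reduce: drop elements whose leading term is divisible by another's, tail-reduce, and make monic.
Reduced Gröbner basis: {x - 90/13, y - 23/14}.

Since the reduced bases disagree, the two ideals are not the same.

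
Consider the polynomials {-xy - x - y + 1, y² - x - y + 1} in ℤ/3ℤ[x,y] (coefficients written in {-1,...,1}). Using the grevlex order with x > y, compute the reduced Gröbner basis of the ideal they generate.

f_1 = -xy - x - y + 1, LT = xy.
f_2 = y² - x - y + 1, LT = y².

S(f_1,f_2): lcm = xy². S = x² - xy + y² - x - y.
  leading term x²: no divisor's leading term divides it; move x² to the remainder.
  leading term xy: subtract (1)·f_1 from -xy + y² - x - y → y² - 1
  leading term y²: subtract (1)·f_2 from y² - 1 → x + y + 1
  leading term x: no divisor's leading term divides it; move x to the remainder.
  leading term y: no divisor's leading term divides it; move y to the remainder.
  leading term 1: no divisor's leading term divides it; move 1 to the remainder.
  remainder x² + x + y + 1 ≠ 0; add g_3 = x² + x + y + 1 to the basis.

The other S-polynomials (S(f_1,g_3), S(f_2,g_3)) all reduce to 0 modulo the current basis, so we have a Gröbner basis.

G = {x² + x + y + 1, xy + x + y - 1, y² - x - y + 1}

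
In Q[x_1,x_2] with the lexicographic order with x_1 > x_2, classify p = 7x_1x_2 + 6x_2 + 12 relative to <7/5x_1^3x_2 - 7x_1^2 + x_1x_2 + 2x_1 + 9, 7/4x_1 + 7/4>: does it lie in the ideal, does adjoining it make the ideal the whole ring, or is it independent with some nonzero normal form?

Adjoining 7x_1x_2 + 6x_2 + 12 makes the ideal the whole ring: the system is inconsistent.

First compute the reduced Gröbner basis of I by Buchberger's algorithm.
f_1 = 7/5x_1^3x_2 - 7x_1^2 + x_1x_2 + 2x_1 + 9, LT = x_1^3x_2.
f_2 = 7/4x_1 + 7/4, LT = x_1.

S(f_1,f_2): lcm = x_1^3x_2. S = -x_1^2x_2 - 5x_1^2 + 5/7x_1x_2 + 10/7x_1 + 45/7.
  leading term x_1^2x_2: subtract (-4/7x_1x_2)·f_2 from -x_1^2x_2 - 5x_1^2 + 5/7x_1x_2 + 10/7x_1 + 45/7 → -5x_1^2 + 12/7x_1x_2 + 10/7x_1 + 45/7
  leading term x_1^2: subtract (-20/7x_1)·f_2 from -5x_1^2 + 12/7x_1x_2 + 10/7x_1 + 45/7 → 12/7x_1x_2 + 45/7x_1 + 45/7
  leading term x_1x_2: subtract (48/49x_2)·f_2 from 12/7x_1x_2 + 45/7x_1 + 45/7 → 45/7x_1 - 12/7x_2 + 45/7
  leading term x_1: subtract (180/49)·f_2 from 45/7x_1 - 12/7x_2 + 45/7 → -12/7x_2
  leading term x_2: no divisor's leading term divides it; move -12/7x_2 to the remainder.
  remainder -12/7x_2 ≠ 0; add h_3 = -12/7x_2 to the basis.

S(f_1,h_3): lcm = x_1^3x_2. S = -5x_1^2 + 5/7x_1x_2 + 10/7x_1 + 45/7.
  leading term x_1^2: subtract (-20/7x_1)·f_2 from -5x_1^2 + 5/7x_1x_2 + 10/7x_1 + 45/7 → 5/7x_1x_2 + 45/7x_1 + 45/7
  leading term x_1x_2: subtract (20/49x_2)·f_2 from 5/7x_1x_2 + 45/7x_1 + 45/7 → 45/7x_1 - 5/7x_2 + 45/7
  leading term x_1: subtract (180/49)·f_2 from 45/7x_1 - 5/7x_2 + 45/7 → -5/7x_2
  leading term x_2: subtract (5/12)·h_3 from -5/7x_2 → 0
  remainder 0.

S(f_2,h_3): leading monomials are coprime, so the S-polynomial reduces to 0 (Buchberger's first criterion).
Every S-polynomial of the final basis reduces to 0, so we have a Gröbner basis.
Inter-reduce: drop elements whose leading term is divisible by another's, tail-reduce, and make monic.
Reduced Gröbner basis: {x_1 + 1, x_2}.
Label its elements g_1 = x_1 + 1, g_2 = x_2.

Reduce p = 7x_1x_2 + 6x_2 + 12 modulo G:
  leading term x_1x_2: subtract (7x_2)·g_1 from 7x_1x_2 + 6x_2 + 12 → -x_2 + 12
  leading term x_2: subtract (-1)·g_2 from -x_2 + 12 → 12
  leading term 1: no divisor's leading term divides it; move 12 to the remainder.
  normal form = 12.
The normal form is nonzero, so p ∉ I. Since p minus its normal form lies in I, I + (p) = I + (r) where r = 12; decide whether this ideal is the whole ring.
Here r = 12 is a nonzero constant, hence a unit: 1 ∈ I + (p), the Gröbner basis of I + (p) is {1}, and the enlarged system has no common solution — adjoining p is inconsistent.

The remainder on division by a Gröbner basis is unique — it is the normal form.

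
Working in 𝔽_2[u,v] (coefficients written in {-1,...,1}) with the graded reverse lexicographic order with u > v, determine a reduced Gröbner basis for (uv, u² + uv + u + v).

f_1 = uv, LT = uv.
f_2 = u² + uv + u + v, LT = u².

S(f_1,f_2): lcm = u²v. S = uv² + uv + v².
  leading term uv²: subtract (v)·f_1 from uv² + uv + v² → uv + v²
  leading term uv: subtract (1)·f_1 from uv + v² → v²
  leading term v²: no divisor's leading term divides it; move v² to the remainder.
  remainder v² ≠ 0; add g_3 = v² to the basis.

S(f_1,g_3): lcm = uv². S = 0.
  remainder 0.

S(f_2,g_3): leading monomials are coprime, so the S-polynomial reduces to 0 (Buchberger's first criterion).
Every S-polynomial of the final basis reduces to 0, so we have a Gröbner basis.

G = {u² + u + v, uv, v²}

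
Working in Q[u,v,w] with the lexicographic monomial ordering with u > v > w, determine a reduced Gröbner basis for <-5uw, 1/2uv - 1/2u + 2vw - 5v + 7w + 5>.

G = {uv - u + 4vw - 10v + 14w + 10, uw, vw^2 - 5/2vw + 7/2w^2 + 5/2w}

f_1 = -5uw, LT = uw.
f_2 = 1/2uv - 1/2u + 2vw - 5v + 7w + 5, LT = uv.

S(f_1,f_2): lcm = uvw. S = uw - 4vw^2 + 10vw - 14w^2 - 10w.
  leading term uw: subtract (-1/5)·f_1 from uw - 4vw^2 + 10vw - 14w^2 - 10w → -4vw^2 + 10vw - 14w^2 - 10w
  leading term vw^2: no divisor's leading term divides it; move -4vw^2 to the remainder.
  leading term vw: no divisor's leading term divides it; move 10vw to the remainder.
  leading term w^2: no divisor's leading term divides it; move -14w^2 to the remainder.
  leading term w: no divisor's leading term divides it; move -10w to the remainder.
  remainder -4vw^2 + 10vw - 14w^2 - 10w ≠ 0; add g_3 = -4vw^2 + 10vw - 14w^2 - 10w to the basis.

The other S-polynomials (S(f_1,g_3), S(f_2,g_3)) all reduce to 0 modulo the current basis, so we have a Gröbner basis.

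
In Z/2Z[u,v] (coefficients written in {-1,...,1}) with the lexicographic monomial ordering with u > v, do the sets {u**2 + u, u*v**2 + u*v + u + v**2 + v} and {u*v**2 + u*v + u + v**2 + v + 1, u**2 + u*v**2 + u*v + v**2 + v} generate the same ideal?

Two ideals are equal iff their reduced Gröbner bases coincide (the reduced basis is unique for a fixed ordering).
Buchberger on the first generating set:
f_1 = u**2 + u, LT = u**2.
f_2 = u*v**2 + u*v + u + v**2 + v, LT = u*v**2.

S(f_1,f_2): lcm = u**2*v**2. S = u**2*v + u**2 + u*v.
  reduce S modulo (f_1, f_2):
  remainder u ≠ 0; add g_3 = u to the basis.

S(f_2,g_3): lcm = u*v**2. S = u*v + u + v**2 + v.
  reduce S modulo (f_1, f_2, g_3):
  remainder v**2 + v ≠ 0; add g_4 = v**2 + v to the basis.

The other S-polynomials (S(f_1,g_3), S(f_1,g_4), S(f_2,g_4), S(g_3,g_4)) all reduce to 0 modulo the current basis, so we have a Gröbner basis.
Inter-reduce: drop elements whose leading term is divisible by another's, tail-reduce, and make monic.
Reduced Gröbner basis: {u, v**2 + v}.

Buchberger on the second generating set:
h_1 = u*v**2 + u*v + u + v**2 + v + 1, LT = u*v**2.
h_2 = u**2 + u*v**2 + u*v + v**2 + v, LT = u**2.

S(h_1,h_2): lcm = u**2*v**2. S = u**2*v + u**2 + u*v**4 + u*v**3 + u*v**2 + u*v + u + v**4 + v**3.
  reduce S modulo (h_1, h_2):
  remainder v**2 + v + 1 ≠ 0; add k_3 = v**2 + v + 1 to the basis.

The other S-polynomials (S(h_1,k_3), S(h_2,k_3)) all reduce to 0 modulo the current basis, so we have a Gröbner basis.
Inter-reduce: drop elements whose leading term is divisible by another's, tail-reduce, and make monic.
Reduced Gröbner basis: {u**2 + u + 1, v**2 + v + 1}.

These differ, so the ideals are not equal.

No, the ideals differ.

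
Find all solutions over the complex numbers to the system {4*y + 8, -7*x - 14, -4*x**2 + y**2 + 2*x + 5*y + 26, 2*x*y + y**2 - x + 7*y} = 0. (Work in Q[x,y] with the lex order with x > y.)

{(-2, -2)}

Compute a lex Gröbner basis by Buchberger's algorithm.
f_1 = 4*y + 8, LT = y.
f_2 = -7*x - 14, LT = x.
f_3 = -4*x**2 + 2*x + y**2 + 5*y + 26, LT = x**2.
f_4 = 2*x*y - x + y**2 + 7*y, LT = x*y.

The S-polynomials (S(f_1,f_2), S(f_1,f_3), S(f_1,f_4), S(f_2,f_3), S(f_2,f_4), S(f_3,f_4)) all reduce to 0 modulo the current basis, so we have a Gröbner basis.
Inter-reduce: drop elements whose leading term is divisible by another's, tail-reduce, and make monic.
Reduced Gröbner basis: {x + 2, y + 2}.

A lex Gröbner basis eliminates variables successively. Here y + 2 depends only on y, with roots {-2}; lifting each root through the earlier basis elements recovers the full solutions.
  y = -2: the earlier basis element becomes x + 2 = 0, giving x = -2 — point (-2, -2).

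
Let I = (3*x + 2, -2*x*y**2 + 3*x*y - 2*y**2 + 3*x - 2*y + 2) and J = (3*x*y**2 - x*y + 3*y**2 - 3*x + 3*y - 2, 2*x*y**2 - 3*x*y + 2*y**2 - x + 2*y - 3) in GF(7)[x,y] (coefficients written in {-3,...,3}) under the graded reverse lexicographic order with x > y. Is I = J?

Two ideals are equal iff their reduced Gröbner bases coincide (the reduced basis is unique for a fixed ordering).
Buchberger on the first generating set:
f_1 = 3*x + 2, LT = x.
f_2 = -2*x*y**2 + 3*x*y - 2*y**2 + 3*x - 2*y + 2, LT = x*y**2.

S(f_1,f_2): lcm = x*y**2. S = -2*x*y + 2*y**2 - 2*x - y + 1.
  leading term x*y: subtract (-3*y)·f_1 from -2*x*y + 2*y**2 - 2*x - y + 1 → 2*y**2 - 2*x - 2*y + 1
  leading term y**2: no divisor's leading term divides it; move 2*y**2 to the remainder.
  leading term x: subtract (-3)·f_1 from -2*x - 2*y + 1 → -2*y
  leading term y: no divisor's leading term divides it; move -2*y to the remainder.
  remainder 2*y**2 - 2*y ≠ 0; add g_3 = 2*y**2 - 2*y to the basis.

S(f_1,g_3): leading monomials are coprime, so the S-polynomial reduces to 0 (Buchberger's first criterion).
S(f_2,g_3): lcm = x*y**2. S = 3*x*y + y**2 + 2*x + y - 1.
  leading term x*y: subtract (y)·f_1 from 3*x*y + y**2 + 2*x + y - 1 → y**2 + 2*x - y - 1
  leading term y**2: subtract (-3)·g_3 from y**2 + 2*x - y - 1 → 2*x - 1
  leading term x: subtract (3)·f_1 from 2*x - 1 → 0
  remainder 0.

Every S-polynomial of the final basis reduces to 0, so we have a Gröbner basis.
Inter-reduce: drop elements whose leading term is divisible by another's, tail-reduce, and make monic.
Reduced Gröbner basis: {y**2 - y, x + 3}.

Buchberger on the second generating set:
h_1 = 3*x*y**2 - x*y + 3*y**2 - 3*x + 3*y - 2, LT = x*y**2.
h_2 = 2*x*y**2 - 3*x*y + 2*y**2 - x + 2*y - 3, LT = x*y**2.

S(h_1,h_2): lcm = x*y**2. S = 3*x + 2.
  leading term x: no divisor's leading term divides it; move 3*x to the remainder.
  leading term 1: no divisor's leading term divides it; move 2 to the remainder.
  remainder 3*x + 2 ≠ 0; add k_3 = 3*x + 2 to the basis.

S(h_1,k_3): lcm = x*y**2. S = 2*x*y - 2*y**2 - x + y - 3.
  leading term x*y: subtract (3*y)·k_3 from 2*x*y - 2*y**2 - x + y - 3 → -2*y**2 - x + 2*y - 3
  leading term y**2: no divisor's leading term divides it; move -2*y**2 to the remainder.
  leading term x: subtract (2)·k_3 from -x + 2*y - 3 → 2*y
  leading term y: no divisor's leading term divides it; move 2*y to the remainder.
  remainder -2*y**2 + 2*y ≠ 0; add k_4 = -2*y**2 + 2*y to the basis.

S(h_2,k_3): lcm = x*y**2. S = 2*x*y - 2*y**2 + 3*x + y + 2.
  leading term x*y: subtract (3*y)·k_3 from 2*x*y - 2*y**2 + 3*x + y + 2 → -2*y**2 + 3*x + 2*y + 2
  leading term y**2: subtract (1)·k_4 from -2*y**2 + 3*x + 2*y + 2 → 3*x + 2
  leading term x: subtract (1)·k_3 from 3*x + 2 → 0
  remainder 0.

S(h_1,k_4): lcm = x*y**2. S = 3*x*y + y**2 - x + y - 3.
  leading term x*y: subtract (y)·k_3 from 3*x*y + y**2 - x + y - 3 → y**2 - x - y - 3
  leading term y**2: subtract (3)·k_4 from y**2 - x - y - 3 → -x - 3
  leading term x: subtract (2)·k_3 from -x - 3 → 0
  remainder 0.

S(h_2,k_4): lcm = x*y**2. S = 3*x*y + y**2 + 3*x + y + 2.
  leading term x*y: subtract (y)·k_3 from 3*x*y + y**2 + 3*x + y + 2 → y**2 + 3*x - y + 2
  leading term y**2: subtract (3)·k_4 from y**2 + 3*x - y + 2 → 3*x + 2
  leading term x: subtract (1)·k_3 from 3*x + 2 → 0
  remainder 0.

S(k_3,k_4): leading monomials are coprime, so the S-polynomial reduces to 0 (Buchberger's first criterion).
Every S-polynomial of the final basis reduces to 0, so we have a Gröbner basis.
Inter-reduce: drop elements whose leading term is divisible by another's, tail-reduce, and make monic.
Reduced Gröbner basis: {y**2 - y, x + 3}.

Same reduced basis, so the two generating sets span the same ideal.

Yes, the ideals are equal.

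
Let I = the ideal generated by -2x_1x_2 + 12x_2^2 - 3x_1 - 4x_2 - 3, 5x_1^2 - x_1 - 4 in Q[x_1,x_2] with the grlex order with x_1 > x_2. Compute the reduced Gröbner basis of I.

f_1 = -2x_1x_2 + 12x_2^2 - 3x_1 - 4x_2 - 3, LT = x_1x_2.
f_2 = 5x_1^2 - x_1 - 4, LT = x_1^2.

S(f_1,f_2): lcm = x_1^2x_2. S = -6x_1x_2^2 + 3/2x_1^2 + 11/5x_1x_2 + 3/2x_1 + 4/5x_2.
  reduce S modulo (f_1, f_2):
  remainder -36x_2^3 + 396/5x_2^2 - 15x_1 - 63/5x_2 - 78/5 ≠ 0; add g_3 = -36x_2^3 + 396/5x_2^2 - 15x_1 - 63/5x_2 - 78/5 to the basis.

The other S-polynomials (S(f_1,g_3), S(f_2,g_3)) all reduce to 0 modulo the current basis, so we have a Gröbner basis.

G = {x_2^3 - 11/5x_2^2 + 5/12x_1 + 7/20x_2 + 13/30, x_1^2 - 1/5x_1 - 4/5, x_1x_2 - 6x_2^2 + 3/2x_1 + 2x_2 + 3/2}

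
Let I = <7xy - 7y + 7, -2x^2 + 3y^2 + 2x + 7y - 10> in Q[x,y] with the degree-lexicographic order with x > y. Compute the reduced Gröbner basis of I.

G = {y^3 + 7/3y^2 + 2/3x - 10/3y, x^2 - 3/2y^2 - x - 7/2y + 5, xy - y + 1}

This is the nonlinear analogue of row-reducing a linear system.

f_1 = 7xy - 7y + 7, LT = xy.
f_2 = -2x^2 + 3y^2 + 2x + 7y - 10, LT = x^2.

S(f_1,f_2): lcm = x^2y. S = 3/2y^3 + 7/2y^2 + x - 5y.
  leading term y^3: no divisor's leading term divides it; move 3/2y^3 to the remainder.
  leading term y^2: no divisor's leading term divides it; move 7/2y^2 to the remainder.
  leading term x: no divisor's leading term divides it; move x to the remainder.
  leading term y: no divisor's leading term divides it; move -5y to the remainder.
  remainder 3/2y^3 + 7/2y^2 + x - 5y ≠ 0; add g_3 = 3/2y^3 + 7/2y^2 + x - 5y to the basis.

S(f_1,g_3): lcm = xy^3. S = -7/3xy^2 - y^3 - 2/3x^2 + 10/3xy + y^2.
  leading term xy^2: subtract (-1/3y)·f_1 from -7/3xy^2 - y^3 - 2/3x^2 + 10/3xy + y^2 → -y^3 - 2/3x^2 + 10/3xy - 4/3y^2 + 7/3y
  leading term y^3: subtract (-2/3)·g_3 from -y^3 - 2/3x^2 + 10/3xy - 4/3y^2 + 7/3y → -2/3x^2 + 10/3xy + y^2 + 2/3x - y
  leading term x^2: subtract (1/3)·f_2 from -2/3x^2 + 10/3xy + y^2 + 2/3x - y → 10/3xy - 10/3y + 10/3
  leading term xy: subtract (10/21)·f_1 from 10/3xy - 10/3y + 10/3 → 0
  remainder 0.

S(f_2,g_3): leading monomials are coprime, so the S-polynomial reduces to 0 (Buchberger's first criterion).
Every S-polynomial of the final basis reduces to 0, so we have a Gröbner basis.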